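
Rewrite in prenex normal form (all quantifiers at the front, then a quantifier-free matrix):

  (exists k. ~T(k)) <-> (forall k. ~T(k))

Rewrite implications/biconditionals: A → B as ¬A ∨ B; A ↔ B as (¬A ∨ B) ∧ (¬B ∨ A).
  (~(exists k. ~T(k)) | (forall k. ~T(k))) & (~(forall k. ~T(k)) | (exists k. ~T(k)))
Drive negations inward (¬∀x A ≡ ∃x ¬A, ¬∃x A ≡ ∀x ¬A, De Morgan for ∧/∨):
  ((forall k. T(k)) | (forall k. ~T(k))) & ((exists k. T(k)) | (exists k. ~T(k)))
Standardize variables apart so no two quantifiers bind the same name: k↦z1, k↦a, k↦r.
  ((forall k. T(k)) | (forall z1. ~T(z1))) & ((exists a. T(a)) | (exists r. ~T(r)))
Extract every quantifier outward, since the variables are now distinct and don't occur free across branches:
  forall k. forall z1. exists a. exists r. ((T(k) | ~T(z1)) & (T(a) | ~T(r)))

forall k. forall z1. exists a. exists r. ((T(k) | ~T(z1)) & (T(a) | ~T(r)))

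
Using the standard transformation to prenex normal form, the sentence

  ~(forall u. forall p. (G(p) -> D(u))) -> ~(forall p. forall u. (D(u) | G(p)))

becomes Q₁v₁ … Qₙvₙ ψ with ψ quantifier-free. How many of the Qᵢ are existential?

First replace A → B with ¬A ∨ B.
  ~~(forall u. forall p. (~G(p) | D(u))) | ~(forall p. forall u. (D(u) | G(p)))
Move each ¬ inward, flipping quantifiers it crosses:
  (forall u. forall p. (~G(p) | D(u))) | (exists p. exists u. (~D(u) & ~G(p)))
Give each quantifier a distinct variable: p↦w1, u↦s.
  (forall u. forall p. (~G(p) | D(u))) | (exists w1. exists s. (~D(s) & ~G(w1)))
Finally move all quantifiers to the prefix:
  forall u. forall p. exists w1. exists s. (~G(p) | D(u) | ~D(s) & ~G(w1))
The prefix is forall u forall p exists w1 exists s: 2 universal, 2 existential.

2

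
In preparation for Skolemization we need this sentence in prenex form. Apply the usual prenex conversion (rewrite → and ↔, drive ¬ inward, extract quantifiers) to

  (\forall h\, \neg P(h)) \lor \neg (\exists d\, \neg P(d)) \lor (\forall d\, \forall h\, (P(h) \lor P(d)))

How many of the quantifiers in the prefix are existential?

Drive negations inward (¬∀x A ≡ ∃x ¬A, ¬∃x A ≡ ∀x ¬A, De Morgan for ∧/∨):
  (\forall h\, \neg P(h)) \lor (\forall d\, P(d)) \lor (\forall d\, \forall h\, (P(h) \lor P(d)))
Give each quantifier a distinct variable: d↦z, h↦w1.
  (\forall h\, \neg P(h)) \lor (\forall d\, P(d)) \lor (\forall z\, \forall w1\, (P(w1) \lor P(z)))
Finally move all quantifiers to the prefix:
  \forall h\, \forall d\, \forall z\, \forall w1\, (\neg P(h) \lor P(d) \lor P(w1) \lor P(z))
The prefix is \forall h \forall d \forall z \forall w1: 4 universal, 0 existential.

0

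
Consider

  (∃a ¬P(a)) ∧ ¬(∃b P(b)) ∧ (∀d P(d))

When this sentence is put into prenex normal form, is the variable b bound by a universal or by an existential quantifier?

Move each ¬ inward, flipping quantifiers it crosses:
  (∃a ¬P(a)) ∧ (∀b ¬P(b)) ∧ (∀d P(d))
Finally move all quantifiers to the prefix:
  ∃a ∀b ∀d (¬P(a) ∧ ¬P(b) ∧ P(d))
The quantifier ∃b sits under an odd number of negations, so it flips to ∀b.

universal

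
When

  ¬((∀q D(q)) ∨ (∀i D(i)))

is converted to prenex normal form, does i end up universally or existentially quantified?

Drive negations inward (¬∀x A ≡ ∃x ¬A, ¬∃x A ≡ ∀x ¬A, De Morgan for ∧/∨):
  (∃q ¬D(q)) ∧ (∃i ¬D(i))
All bound variables are already distinct, so no renaming is needed.
Extract every quantifier outward, since the variables are now distinct and don't occur free across branches:
  ∃q ∃i (¬D(q) ∧ ¬D(i))
The quantifier ∀i sits under an odd number of negations, so it flips to ∃i.

existential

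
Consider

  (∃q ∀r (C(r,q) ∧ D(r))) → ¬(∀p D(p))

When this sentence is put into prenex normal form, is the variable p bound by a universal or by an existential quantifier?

Eliminate → and ↔ using ¬ and ∨.
  ¬(∃q ∀r (C(r,q) ∧ D(r))) ∨ ¬(∀p D(p))
Push ¬ through the quantifiers and connectives to reach negation normal form:
  (∀q ∃r (¬C(r,q) ∨ ¬D(r))) ∨ (∃p ¬D(p))
All bound variables are already distinct, so no renaming is needed.
Extract every quantifier outward, since the variables are now distinct and don't occur free across branches:
  ∀q ∃r ∃p (¬C(r,q) ∨ ¬D(r) ∨ ¬D(p))
The quantifier ∀p sits under an odd number of negations (counting the antecedent side of each →), so it flips to ∃p.

existential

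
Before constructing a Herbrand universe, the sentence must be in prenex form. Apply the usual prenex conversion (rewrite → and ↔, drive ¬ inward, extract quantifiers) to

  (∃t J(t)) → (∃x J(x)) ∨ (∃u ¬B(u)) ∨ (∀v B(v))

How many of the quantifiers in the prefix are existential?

2

Rewrite implications/biconditionals: A → B as ¬A ∨ B.
  ¬(∃t J(t)) ∨ (∃x J(x)) ∨ (∃u ¬B(u)) ∨ (∀v B(v))
Drive negations inward (¬∀x A ≡ ∃x ¬A, ¬∃x A ≡ ∀x ¬A, De Morgan for ∧/∨):
  (∀t ¬J(t)) ∨ (∃x J(x)) ∨ (∃u ¬B(u)) ∨ (∀v B(v))
All bound variables are already distinct, so no renaming is needed.
Pull the quantifiers to the front (each side's bound variable is not free in the other side):
  ∀t ∃x ∃u ∀v (¬J(t) ∨ J(x) ∨ ¬B(u) ∨ B(v))
The prefix is ∀t ∃x ∃u ∀v: 2 universal, 2 existential.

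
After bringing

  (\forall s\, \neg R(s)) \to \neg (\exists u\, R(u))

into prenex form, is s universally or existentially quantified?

existential

First replace A → B with ¬A ∨ B.
  \neg (\forall s\, \neg R(s)) \lor \neg (\exists u\, R(u))
Move each ¬ inward, flipping quantifiers it crosses:
  (\exists s\, R(s)) \lor (\forall u\, \neg R(u))
Pull the quantifiers to the front (each side's bound variable is not free in the other side):
  \exists s\, \forall u\, (R(s) \lor \neg R(u))
The quantifier \forall s sits under an odd number of negations (counting the antecedent side of each →), so it flips to \exists s.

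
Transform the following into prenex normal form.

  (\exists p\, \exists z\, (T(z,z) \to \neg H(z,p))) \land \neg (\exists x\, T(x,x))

Rewrite implications/biconditionals: A → B as ¬A ∨ B.
  (\exists p\, \exists z\, (\neg T(z,z) \lor \neg H(z,p))) \land \neg (\exists x\, T(x,x))
Move each ¬ inward, flipping quantifiers it crosses:
  (\exists p\, \exists z\, (\neg T(z,z) \lor \neg H(z,p))) \land (\forall x\, \neg T(x,x))
Extract every quantifier outward, since the variables are now distinct and don't occur free across branches:
  \exists p\, \exists z\, \forall x\, ((\neg T(z,z) \lor \neg H(z,p)) \land \neg T(x,x))

\exists p\, \exists z\, \forall x\, ((\neg T(z,z) \lor \neg H(z,p)) \land \neg T(x,x))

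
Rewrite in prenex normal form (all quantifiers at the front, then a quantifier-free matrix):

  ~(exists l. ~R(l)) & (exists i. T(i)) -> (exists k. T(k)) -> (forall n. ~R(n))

exists l. forall i. forall k. forall n. (~R(l) | ~T(i) | ~T(k) | ~R(n))

Rewrite implications/biconditionals: A → B as ¬A ∨ B.
  ~(~(exists l. ~R(l)) & (exists i. T(i))) | ~(exists k. T(k)) | (forall n. ~R(n))
Push ¬ through the quantifiers and connectives to reach negation normal form:
  (exists l. ~R(l)) | (forall i. ~T(i)) | (forall k. ~T(k)) | (forall n. ~R(n))
Pull the quantifiers to the front (each side's bound variable is not free in the other side):
  exists l. forall i. forall k. forall n. (~R(l) | ~T(i) | ~T(k) | ~R(n))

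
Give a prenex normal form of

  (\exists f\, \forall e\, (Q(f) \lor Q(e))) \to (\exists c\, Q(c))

Eliminate → and ↔ using ¬ and ∨.
  \neg (\exists f\, \forall e\, (Q(f) \lor Q(e))) \lor (\exists c\, Q(c))
Move each ¬ inward, flipping quantifiers it crosses:
  (\forall f\, \exists e\, (\neg Q(f) \land \neg Q(e))) \lor (\exists c\, Q(c))
All bound variables are already distinct, so no renaming is needed.
Extract every quantifier outward, since the variables are now distinct and don't occur free across branches:
  \forall f\, \exists e\, \exists c\, (\neg Q(f) \land \neg Q(e) \lor Q(c))

\forall f\, \exists e\, \exists c\, (\neg Q(f) \land \neg Q(e) \lor Q(c))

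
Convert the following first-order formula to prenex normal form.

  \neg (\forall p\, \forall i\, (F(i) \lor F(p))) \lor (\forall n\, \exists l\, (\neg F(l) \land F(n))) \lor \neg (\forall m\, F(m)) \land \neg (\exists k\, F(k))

\exists p\, \exists i\, \forall n\, \exists l\, \exists m\, \forall k\, (\neg F(i) \land \neg F(p) \lor \neg F(l) \land F(n) \lor \neg F(m) \land \neg F(k))

Drive negations inward (¬∀x A ≡ ∃x ¬A, ¬∃x A ≡ ∀x ¬A, De Morgan for ∧/∨):
  (\exists p\, \exists i\, (\neg F(i) \land \neg F(p))) \lor (\forall n\, \exists l\, (\neg F(l) \land F(n))) \lor (\exists m\, \neg F(m)) \land (\forall k\, \neg F(k))
All bound variables are already distinct, so no renaming is needed.
Pull the quantifiers to the front (each side's bound variable is not free in the other side):
  \exists p\, \exists i\, \forall n\, \exists l\, \exists m\, \forall k\, (\neg F(i) \land \neg F(p) \lor \neg F(l) \land F(n) \lor \neg F(m) \land \neg F(k))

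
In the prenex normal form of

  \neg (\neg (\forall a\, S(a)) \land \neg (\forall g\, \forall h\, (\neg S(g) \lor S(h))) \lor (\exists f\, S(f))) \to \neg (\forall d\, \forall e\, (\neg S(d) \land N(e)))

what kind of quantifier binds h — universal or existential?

existential

First replace A → B with ¬A ∨ B.
  \neg \neg (\neg (\forall a\, S(a)) \land \neg (\forall g\, \forall h\, (\neg S(g) \lor S(h))) \lor (\exists f\, S(f))) \lor \neg (\forall d\, \forall e\, (\neg S(d) \land N(e)))
Push ¬ through the quantifiers and connectives to reach negation normal form:
  (\exists a\, \neg S(a)) \land (\exists g\, \exists h\, (S(g) \land \neg S(h))) \lor (\exists f\, S(f)) \lor (\exists d\, \exists e\, (S(d) \lor \neg N(e)))
Pull the quantifiers to the front (each side's bound variable is not free in the other side):
  \exists a\, \exists g\, \exists h\, \exists f\, \exists d\, \exists e\, (\neg S(a) \land S(g) \land \neg S(h) \lor S(f) \lor S(d) \lor \neg N(e))
The quantifier \forall h sits under an odd number of negations (counting the antecedent side of each →), so it flips to \exists h.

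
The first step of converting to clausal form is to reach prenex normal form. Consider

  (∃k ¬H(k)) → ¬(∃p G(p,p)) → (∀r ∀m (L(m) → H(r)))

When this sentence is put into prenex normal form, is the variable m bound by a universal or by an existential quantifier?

First replace A → B with ¬A ∨ B.
  ¬(∃k ¬H(k)) ∨ ¬¬(∃p G(p,p)) ∨ (∀r ∀m (¬L(m) ∨ H(r)))
Drive negations inward (¬∀x A ≡ ∃x ¬A, ¬∃x A ≡ ∀x ¬A, De Morgan for ∧/∨):
  (∀k H(k)) ∨ (∃p G(p,p)) ∨ (∀r ∀m (¬L(m) ∨ H(r)))
All bound variables are already distinct, so no renaming is needed.
Finally move all quantifiers to the prefix:
  ∀k ∃p ∀r ∀m (H(k) ∨ G(p,p) ∨ ¬L(m) ∨ H(r))
The quantifier ∀m sits under an even number of negations (counting the antecedent side of each →), so it remains universal.

universal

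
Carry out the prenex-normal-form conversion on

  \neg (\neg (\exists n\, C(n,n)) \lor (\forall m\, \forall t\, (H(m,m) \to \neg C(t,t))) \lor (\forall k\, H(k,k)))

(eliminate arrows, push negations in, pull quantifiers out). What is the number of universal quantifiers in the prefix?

Rewrite implications/biconditionals: A → B as ¬A ∨ B.
  \neg (\neg (\exists n\, C(n,n)) \lor (\forall m\, \forall t\, (\neg H(m,m) \lor \neg C(t,t))) \lor (\forall k\, H(k,k)))
Move each ¬ inward, flipping quantifiers it crosses:
  (\exists n\, C(n,n)) \land (\exists m\, \exists t\, (H(m,m) \land C(t,t))) \land (\exists k\, \neg H(k,k))
All bound variables are already distinct, so no renaming is needed.
Extract every quantifier outward, since the variables are now distinct and don't occur free across branches:
  \exists n\, \exists m\, \exists t\, \exists k\, (C(n,n) \land H(m,m) \land C(t,t) \land \neg H(k,k))
The prefix is \exists n \exists m \exists t \exists k: 0 universal, 4 existential.

0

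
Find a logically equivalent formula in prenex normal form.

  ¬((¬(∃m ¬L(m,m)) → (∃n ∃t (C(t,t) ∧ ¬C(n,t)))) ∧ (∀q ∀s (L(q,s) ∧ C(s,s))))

∀m ∀n ∀t ∃q ∃s (L(m,m) ∧ (¬C(t,t) ∨ C(n,t)) ∨ ¬L(q,s) ∨ ¬C(s,s))

Eliminate → and ↔ using ¬ and ∨.
  ¬((¬¬(∃m ¬L(m,m)) ∨ (∃n ∃t (C(t,t) ∧ ¬C(n,t)))) ∧ (∀q ∀s (L(q,s) ∧ C(s,s))))
Move each ¬ inward, flipping quantifiers it crosses:
  (∀m L(m,m)) ∧ (∀n ∀t (¬C(t,t) ∨ C(n,t))) ∨ (∃q ∃s (¬L(q,s) ∨ ¬C(s,s)))
All bound variables are already distinct, so no renaming is needed.
Finally move all quantifiers to the prefix:
  ∀m ∀n ∀t ∃q ∃s (L(m,m) ∧ (¬C(t,t) ∨ C(n,t)) ∨ ¬L(q,s) ∨ ¬C(s,s))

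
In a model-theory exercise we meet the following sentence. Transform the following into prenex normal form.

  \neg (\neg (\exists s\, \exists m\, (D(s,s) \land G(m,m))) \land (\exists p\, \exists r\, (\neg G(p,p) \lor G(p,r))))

\exists s\, \exists m\, \forall p\, \forall r\, (D(s,s) \land G(m,m) \lor G(p,p) \land \neg G(p,r))

Move each ¬ inward, flipping quantifiers it crosses:
  (\exists s\, \exists m\, (D(s,s) \land G(m,m))) \lor (\forall p\, \forall r\, (G(p,p) \land \neg G(p,r)))
Extract every quantifier outward, since the variables are now distinct and don't occur free across branches:
  \exists s\, \exists m\, \forall p\, \forall r\, (D(s,s) \land G(m,m) \lor G(p,p) \land \neg G(p,r))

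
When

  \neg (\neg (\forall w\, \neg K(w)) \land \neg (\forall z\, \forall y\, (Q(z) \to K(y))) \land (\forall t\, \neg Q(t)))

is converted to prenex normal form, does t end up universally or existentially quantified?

existential

Rewrite implications/biconditionals: A → B as ¬A ∨ B.
  \neg (\neg (\forall w\, \neg K(w)) \land \neg (\forall z\, \forall y\, (\neg Q(z) \lor K(y))) \land (\forall t\, \neg Q(t)))
Move each ¬ inward, flipping quantifiers it crosses:
  (\forall w\, \neg K(w)) \lor (\forall z\, \forall y\, (\neg Q(z) \lor K(y))) \lor (\exists t\, Q(t))
Pull the quantifiers to the front (each side's bound variable is not free in the other side):
  \forall w\, \forall z\, \forall y\, \exists t\, (\neg K(w) \lor \neg Q(z) \lor K(y) \lor Q(t))
The quantifier \forall t sits under an odd number of negations (counting the antecedent side of each →), so it flips to \exists t.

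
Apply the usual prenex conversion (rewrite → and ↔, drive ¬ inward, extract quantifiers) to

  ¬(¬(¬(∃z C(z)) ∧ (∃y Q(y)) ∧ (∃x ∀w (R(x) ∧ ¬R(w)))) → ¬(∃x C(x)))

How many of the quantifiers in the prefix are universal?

2

First replace A → B with ¬A ∨ B.
  ¬(¬¬(¬(∃z C(z)) ∧ (∃y Q(y)) ∧ (∃x ∀w (R(x) ∧ ¬R(w)))) ∨ ¬(∃x C(x)))
Push ¬ through the quantifiers and connectives to reach negation normal form:
  ((∃z C(z)) ∨ (∀y ¬Q(y)) ∨ (∀x ∃w (¬R(x) ∨ R(w)))) ∧ (∃x C(x))
Rename bound variables to avoid capture: x↦c.
  ((∃z C(z)) ∨ (∀y ¬Q(y)) ∨ (∀x ∃w (¬R(x) ∨ R(w)))) ∧ (∃c C(c))
Extract every quantifier outward, since the variables are now distinct and don't occur free across branches:
  ∃z ∀y ∀x ∃w ∃c ((C(z) ∨ ¬Q(y) ∨ ¬R(x) ∨ R(w)) ∧ C(c))
The prefix is ∃z ∀y ∀x ∃w ∃c: 2 universal, 3 existential.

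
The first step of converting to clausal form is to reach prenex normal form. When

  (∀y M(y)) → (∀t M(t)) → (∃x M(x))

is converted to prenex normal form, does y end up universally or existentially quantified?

Rewrite implications/biconditionals: A → B as ¬A ∨ B.
  ¬(∀y M(y)) ∨ ¬(∀t M(t)) ∨ (∃x M(x))
Drive negations inward (¬∀x A ≡ ∃x ¬A, ¬∃x A ≡ ∀x ¬A, De Morgan for ∧/∨):
  (∃y ¬M(y)) ∨ (∃t ¬M(t)) ∨ (∃x M(x))
Finally move all quantifiers to the prefix:
  ∃y ∃t ∃x (¬M(y) ∨ ¬M(t) ∨ M(x))
The quantifier ∀y sits under an odd number of negations (counting the antecedent side of each →), so it flips to ∃y.

existential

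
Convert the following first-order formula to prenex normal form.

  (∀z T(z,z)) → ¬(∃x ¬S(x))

Eliminate → and ↔ using ¬ and ∨.
  ¬(∀z T(z,z)) ∨ ¬(∃x ¬S(x))
Drive negations inward (¬∀x A ≡ ∃x ¬A, ¬∃x A ≡ ∀x ¬A, De Morgan for ∧/∨):
  (∃z ¬T(z,z)) ∨ (∀x S(x))
Extract every quantifier outward, since the variables are now distinct and don't occur free across branches:
  ∃z ∀x (¬T(z,z) ∨ S(x))

∃z ∀x (¬T(z,z) ∨ S(x))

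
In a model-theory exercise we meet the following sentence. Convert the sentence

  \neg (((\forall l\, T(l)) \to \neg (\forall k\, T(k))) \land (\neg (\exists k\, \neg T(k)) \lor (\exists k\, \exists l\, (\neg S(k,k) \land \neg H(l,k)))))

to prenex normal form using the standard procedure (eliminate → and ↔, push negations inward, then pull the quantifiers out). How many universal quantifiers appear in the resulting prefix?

First replace A → B with ¬A ∨ B.
  \neg ((\neg (\forall l\, T(l)) \lor \neg (\forall k\, T(k))) \land (\neg (\exists k\, \neg T(k)) \lor (\exists k\, \exists l\, (\neg S(k,k) \land \neg H(l,k)))))
Push ¬ through the quantifiers and connectives to reach negation normal form:
  (\forall l\, T(l)) \land (\forall k\, T(k)) \lor (\exists k\, \neg T(k)) \land (\forall k\, \forall l\, (S(k,k) \lor H(l,k)))
Give each quantifier a distinct variable: k↦x, k↦w1, l↦z.
  (\forall l\, T(l)) \land (\forall k\, T(k)) \lor (\exists x\, \neg T(x)) \land (\forall w1\, \forall z\, (S(w1,w1) \lor H(z,w1)))
Extract every quantifier outward, since the variables are now distinct and don't occur free across branches:
  \forall l\, \forall k\, \exists x\, \forall w1\, \forall z\, (T(l) \land T(k) \lor \neg T(x) \land (S(w1,w1) \lor H(z,w1)))
The prefix is \forall l \forall k \exists x \forall w1 \forall z: 4 universal, 1 existential.

4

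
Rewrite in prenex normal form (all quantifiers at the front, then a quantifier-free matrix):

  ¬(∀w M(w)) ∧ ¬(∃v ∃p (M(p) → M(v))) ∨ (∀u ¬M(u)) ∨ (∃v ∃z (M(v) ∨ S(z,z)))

∃w ∀v ∀p ∀u ∃u1 ∃z (¬M(w) ∧ M(p) ∧ ¬M(v) ∨ ¬M(u) ∨ M(u1) ∨ S(z,z))

First replace A → B with ¬A ∨ B.
  ¬(∀w M(w)) ∧ ¬(∃v ∃p (¬M(p) ∨ M(v))) ∨ (∀u ¬M(u)) ∨ (∃v ∃z (M(v) ∨ S(z,z)))
Drive negations inward (¬∀x A ≡ ∃x ¬A, ¬∃x A ≡ ∀x ¬A, De Morgan for ∧/∨):
  (∃w ¬M(w)) ∧ (∀v ∀p (M(p) ∧ ¬M(v))) ∨ (∀u ¬M(u)) ∨ (∃v ∃z (M(v) ∨ S(z,z)))
Give each quantifier a distinct variable: v↦u1.
  (∃w ¬M(w)) ∧ (∀v ∀p (M(p) ∧ ¬M(v))) ∨ (∀u ¬M(u)) ∨ (∃u1 ∃z (M(u1) ∨ S(z,z)))
Finally move all quantifiers to the prefix:
  ∃w ∀v ∀p ∀u ∃u1 ∃z (¬M(w) ∧ M(p) ∧ ¬M(v) ∨ ¬M(u) ∨ M(u1) ∨ S(z,z))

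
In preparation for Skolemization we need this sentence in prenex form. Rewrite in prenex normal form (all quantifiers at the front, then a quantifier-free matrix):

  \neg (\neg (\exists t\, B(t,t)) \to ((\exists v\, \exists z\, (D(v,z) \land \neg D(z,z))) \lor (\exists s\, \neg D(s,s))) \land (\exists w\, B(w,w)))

\forall t\, \forall v\, \forall z\, \forall s\, \forall w\, (\neg B(t,t) \land ((\neg D(v,z) \lor D(z,z)) \land D(s,s) \lor \neg B(w,w)))

Rewrite implications/biconditionals: A → B as ¬A ∨ B.
  \neg (\neg \neg (\exists t\, B(t,t)) \lor ((\exists v\, \exists z\, (D(v,z) \land \neg D(z,z))) \lor (\exists s\, \neg D(s,s))) \land (\exists w\, B(w,w)))
Drive negations inward (¬∀x A ≡ ∃x ¬A, ¬∃x A ≡ ∀x ¬A, De Morgan for ∧/∨):
  (\forall t\, \neg B(t,t)) \land ((\forall v\, \forall z\, (\neg D(v,z) \lor D(z,z))) \land (\forall s\, D(s,s)) \lor (\forall w\, \neg B(w,w)))
All bound variables are already distinct, so no renaming is needed.
Extract every quantifier outward, since the variables are now distinct and don't occur free across branches:
  \forall t\, \forall v\, \forall z\, \forall s\, \forall w\, (\neg B(t,t) \land ((\neg D(v,z) \lor D(z,z)) \land D(s,s) \lor \neg B(w,w)))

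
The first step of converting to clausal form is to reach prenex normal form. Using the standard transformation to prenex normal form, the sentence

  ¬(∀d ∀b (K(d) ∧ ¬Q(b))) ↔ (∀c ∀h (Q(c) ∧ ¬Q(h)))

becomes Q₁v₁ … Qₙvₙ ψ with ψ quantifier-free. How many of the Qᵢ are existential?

4

Eliminate → and ↔ using ¬ and ∨; A ↔ B as (¬A ∨ B) ∧ (¬B ∨ A).
  (¬¬(∀d ∀b (K(d) ∧ ¬Q(b))) ∨ (∀c ∀h (Q(c) ∧ ¬Q(h)))) ∧ (¬(∀c ∀h (Q(c) ∧ ¬Q(h))) ∨ ¬(∀d ∀b (K(d) ∧ ¬Q(b))))
Move each ¬ inward, flipping quantifiers it crosses:
  ((∀d ∀b (K(d) ∧ ¬Q(b))) ∨ (∀c ∀h (Q(c) ∧ ¬Q(h)))) ∧ ((∃c ∃h (¬Q(c) ∨ Q(h))) ∨ (∃d ∃b (¬K(d) ∨ Q(b))))
Standardize variables apart so no two quantifiers bind the same name: c↦x1, h↦u1, d↦y, b↦a.
  ((∀d ∀b (K(d) ∧ ¬Q(b))) ∨ (∀c ∀h (Q(c) ∧ ¬Q(h)))) ∧ ((∃x1 ∃u1 (¬Q(x1) ∨ Q(u1))) ∨ (∃y ∃a (¬K(y) ∨ Q(a))))
Extract every quantifier outward, since the variables are now distinct and don't occur free across branches:
  ∀d ∀b ∀c ∀h ∃x1 ∃u1 ∃y ∃a ((K(d) ∧ ¬Q(b) ∨ Q(c) ∧ ¬Q(h)) ∧ (¬Q(x1) ∨ Q(u1) ∨ ¬K(y) ∨ Q(a)))
The prefix is ∀d ∀b ∀c ∀h ∃x1 ∃u1 ∃y ∃a: 4 universal, 4 existential.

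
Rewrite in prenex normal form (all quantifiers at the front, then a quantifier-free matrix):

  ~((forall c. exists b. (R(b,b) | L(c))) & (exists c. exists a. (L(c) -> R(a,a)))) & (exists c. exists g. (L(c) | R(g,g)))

Rewrite implications/biconditionals: A → B as ¬A ∨ B.
  ~((forall c. exists b. (R(b,b) | L(c))) & (exists c. exists a. (~L(c) | R(a,a)))) & (exists c. exists g. (L(c) | R(g,g)))
Move each ¬ inward, flipping quantifiers it crosses:
  ((exists c. forall b. (~R(b,b) & ~L(c))) | (forall c. forall a. (L(c) & ~R(a,a)))) & (exists c. exists g. (L(c) | R(g,g)))
Standardize variables apart so no two quantifiers bind the same name: c↦x1, c↦v.
  ((exists c. forall b. (~R(b,b) & ~L(c))) | (forall x1. forall a. (L(x1) & ~R(a,a)))) & (exists v. exists g. (L(v) | R(g,g)))
Extract every quantifier outward, since the variables are now distinct and don't occur free across branches:
  exists c. forall b. forall x1. forall a. exists v. exists g. ((~R(b,b) & ~L(c) | L(x1) & ~R(a,a)) & (L(v) | R(g,g)))

exists c. forall b. forall x1. forall a. exists v. exists g. ((~R(b,b) & ~L(c) | L(x1) & ~R(a,a)) & (L(v) | R(g,g)))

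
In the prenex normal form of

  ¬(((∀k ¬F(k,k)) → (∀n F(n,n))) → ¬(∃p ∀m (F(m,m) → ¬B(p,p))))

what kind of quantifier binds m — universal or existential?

Rewrite implications/biconditionals: A → B as ¬A ∨ B.
  ¬(¬(¬(∀k ¬F(k,k)) ∨ (∀n F(n,n))) ∨ ¬(∃p ∀m (¬F(m,m) ∨ ¬B(p,p))))
Push ¬ through the quantifiers and connectives to reach negation normal form:
  ((∃k F(k,k)) ∨ (∀n F(n,n))) ∧ (∃p ∀m (¬F(m,m) ∨ ¬B(p,p)))
Finally move all quantifiers to the prefix:
  ∃k ∀n ∃p ∀m ((F(k,k) ∨ F(n,n)) ∧ (¬F(m,m) ∨ ¬B(p,p)))
The quantifier ∀m sits under an even number of negations (counting the antecedent side of each →), so it remains universal.

universal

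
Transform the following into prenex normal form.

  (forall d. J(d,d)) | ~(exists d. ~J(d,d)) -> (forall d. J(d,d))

exists d. exists t. forall x1. (~J(d,d) & ~J(t,t) | J(x1,x1))

Rewrite implications/biconditionals: A → B as ¬A ∨ B.
  ~((forall d. J(d,d)) | ~(exists d. ~J(d,d))) | (forall d. J(d,d))
Drive negations inward (¬∀x A ≡ ∃x ¬A, ¬∃x A ≡ ∀x ¬A, De Morgan for ∧/∨):
  (exists d. ~J(d,d)) & (exists d. ~J(d,d)) | (forall d. J(d,d))
Rename bound variables to avoid capture: d↦t, d↦x1.
  (exists d. ~J(d,d)) & (exists t. ~J(t,t)) | (forall x1. J(x1,x1))
Finally move all quantifiers to the prefix:
  exists d. exists t. forall x1. (~J(d,d) & ~J(t,t) | J(x1,x1))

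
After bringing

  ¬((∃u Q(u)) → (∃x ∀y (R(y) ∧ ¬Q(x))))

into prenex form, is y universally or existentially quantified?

existential

Eliminate → and ↔ using ¬ and ∨.
  ¬(¬(∃u Q(u)) ∨ (∃x ∀y (R(y) ∧ ¬Q(x))))
Drive negations inward (¬∀x A ≡ ∃x ¬A, ¬∃x A ≡ ∀x ¬A, De Morgan for ∧/∨):
  (∃u Q(u)) ∧ (∀x ∃y (¬R(y) ∨ Q(x)))
All bound variables are already distinct, so no renaming is needed.
Extract every quantifier outward, since the variables are now distinct and don't occur free across branches:
  ∃u ∀x ∃y (Q(u) ∧ (¬R(y) ∨ Q(x)))
The quantifier ∀y sits under an odd number of negations (counting the antecedent side of each →), so it flips to ∃y.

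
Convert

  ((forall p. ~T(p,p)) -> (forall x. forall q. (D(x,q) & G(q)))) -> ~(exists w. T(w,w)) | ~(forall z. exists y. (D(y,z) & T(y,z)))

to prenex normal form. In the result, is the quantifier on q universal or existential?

existential

Eliminate → and ↔ using ¬ and ∨.
  ~(~(forall p. ~T(p,p)) | (forall x. forall q. (D(x,q) & G(q)))) | ~(exists w. T(w,w)) | ~(forall z. exists y. (D(y,z) & T(y,z)))
Push ¬ through the quantifiers and connectives to reach negation normal form:
  (forall p. ~T(p,p)) & (exists x. exists q. (~D(x,q) | ~G(q))) | (forall w. ~T(w,w)) | (exists z. forall y. (~D(y,z) | ~T(y,z)))
Finally move all quantifiers to the prefix:
  forall p. exists x. exists q. forall w. exists z. forall y. (~T(p,p) & (~D(x,q) | ~G(q)) | ~T(w,w) | ~D(y,z) | ~T(y,z))
The quantifier forall q sits under an odd number of negations (counting the antecedent side of each →), so it flips to exists q.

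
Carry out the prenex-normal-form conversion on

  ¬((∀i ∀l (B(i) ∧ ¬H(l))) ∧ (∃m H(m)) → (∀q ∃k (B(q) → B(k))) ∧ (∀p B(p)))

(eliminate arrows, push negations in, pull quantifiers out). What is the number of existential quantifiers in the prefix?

Rewrite implications/biconditionals: A → B as ¬A ∨ B.
  ¬(¬((∀i ∀l (B(i) ∧ ¬H(l))) ∧ (∃m H(m))) ∨ (∀q ∃k (¬B(q) ∨ B(k))) ∧ (∀p B(p)))
Move each ¬ inward, flipping quantifiers it crosses:
  (∀i ∀l (B(i) ∧ ¬H(l))) ∧ (∃m H(m)) ∧ ((∃q ∀k (B(q) ∧ ¬B(k))) ∨ (∃p ¬B(p)))
All bound variables are already distinct, so no renaming is needed.
Finally move all quantifiers to the prefix:
  ∀i ∀l ∃m ∃q ∀k ∃p (B(i) ∧ ¬H(l) ∧ H(m) ∧ (B(q) ∧ ¬B(k) ∨ ¬B(p)))
The prefix is ∀i ∀l ∃m ∃q ∀k ∃p: 3 universal, 3 existential.

3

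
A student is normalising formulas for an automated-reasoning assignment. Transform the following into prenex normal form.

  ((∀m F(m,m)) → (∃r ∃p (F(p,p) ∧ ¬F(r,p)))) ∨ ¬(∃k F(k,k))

Eliminate → and ↔ using ¬ and ∨.
  ¬(∀m F(m,m)) ∨ (∃r ∃p (F(p,p) ∧ ¬F(r,p))) ∨ ¬(∃k F(k,k))
Push ¬ through the quantifiers and connectives to reach negation normal form:
  (∃m ¬F(m,m)) ∨ (∃r ∃p (F(p,p) ∧ ¬F(r,p))) ∨ (∀k ¬F(k,k))
All bound variables are already distinct, so no renaming is needed.
Finally move all quantifiers to the prefix:
  ∃m ∃r ∃p ∀k (¬F(m,m) ∨ F(p,p) ∧ ¬F(r,p) ∨ ¬F(k,k))

∃m ∃r ∃p ∀k (¬F(m,m) ∨ F(p,p) ∧ ¬F(r,p) ∨ ¬F(k,k))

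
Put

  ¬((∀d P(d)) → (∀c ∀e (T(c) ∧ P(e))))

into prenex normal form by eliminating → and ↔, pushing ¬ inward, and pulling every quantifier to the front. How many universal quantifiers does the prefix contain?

1

First replace A → B with ¬A ∨ B.
  ¬(¬(∀d P(d)) ∨ (∀c ∀e (T(c) ∧ P(e))))
Move each ¬ inward, flipping quantifiers it crosses:
  (∀d P(d)) ∧ (∃c ∃e (¬T(c) ∨ ¬P(e)))
All bound variables are already distinct, so no renaming is needed.
Pull the quantifiers to the front (each side's bound variable is not free in the other side):
  ∀d ∃c ∃e (P(d) ∧ (¬T(c) ∨ ¬P(e)))
The prefix is ∀d ∃c ∃e: 1 universal, 2 existential.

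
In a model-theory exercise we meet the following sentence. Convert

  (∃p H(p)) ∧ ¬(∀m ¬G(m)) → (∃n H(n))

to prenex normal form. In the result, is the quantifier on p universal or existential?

universal

First replace A → B with ¬A ∨ B.
  ¬((∃p H(p)) ∧ ¬(∀m ¬G(m))) ∨ (∃n H(n))
Push ¬ through the quantifiers and connectives to reach negation normal form:
  (∀p ¬H(p)) ∨ (∀m ¬G(m)) ∨ (∃n H(n))
All bound variables are already distinct, so no renaming is needed.
Extract every quantifier outward, since the variables are now distinct and don't occur free across branches:
  ∀p ∀m ∃n (¬H(p) ∨ ¬G(m) ∨ H(n))
The quantifier ∃p sits under an odd number of negations (counting the antecedent side of each →), so it flips to ∀p.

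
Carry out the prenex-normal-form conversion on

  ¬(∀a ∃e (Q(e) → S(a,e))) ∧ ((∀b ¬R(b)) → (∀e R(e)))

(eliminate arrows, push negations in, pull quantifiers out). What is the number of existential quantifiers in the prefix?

Rewrite implications/biconditionals: A → B as ¬A ∨ B.
  ¬(∀a ∃e (¬Q(e) ∨ S(a,e))) ∧ (¬(∀b ¬R(b)) ∨ (∀e R(e)))
Drive negations inward (¬∀x A ≡ ∃x ¬A, ¬∃x A ≡ ∀x ¬A, De Morgan for ∧/∨):
  (∃a ∀e (Q(e) ∧ ¬S(a,e))) ∧ ((∃b R(b)) ∨ (∀e R(e)))
Give each quantifier a distinct variable: e↦z1.
  (∃a ∀e (Q(e) ∧ ¬S(a,e))) ∧ ((∃b R(b)) ∨ (∀z1 R(z1)))
Pull the quantifiers to the front (each side's bound variable is not free in the other side):
  ∃a ∀e ∃b ∀z1 (Q(e) ∧ ¬S(a,e) ∧ (R(b) ∨ R(z1)))
The prefix is ∃a ∀e ∃b ∀z1: 2 universal, 2 existential.

2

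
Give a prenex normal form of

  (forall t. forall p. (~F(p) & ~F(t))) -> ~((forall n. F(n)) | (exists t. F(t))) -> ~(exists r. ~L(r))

exists t. exists p. forall n. exists u. forall r. (F(p) | F(t) | F(n) | F(u) | L(r))

Eliminate → and ↔ using ¬ and ∨.
  ~(forall t. forall p. (~F(p) & ~F(t))) | ~~((forall n. F(n)) | (exists t. F(t))) | ~(exists r. ~L(r))
Push ¬ through the quantifiers and connectives to reach negation normal form:
  (exists t. exists p. (F(p) | F(t))) | (forall n. F(n)) | (exists t. F(t)) | (forall r. L(r))
Standardize variables apart so no two quantifiers bind the same name: t↦u.
  (exists t. exists p. (F(p) | F(t))) | (forall n. F(n)) | (exists u. F(u)) | (forall r. L(r))
Finally move all quantifiers to the prefix:
  exists t. exists p. forall n. exists u. forall r. (F(p) | F(t) | F(n) | F(u) | L(r))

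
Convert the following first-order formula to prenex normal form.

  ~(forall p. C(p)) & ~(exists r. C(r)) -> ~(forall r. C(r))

forall p. exists r. exists v1. (C(p) | C(r) | ~C(v1))

Eliminate → and ↔ using ¬ and ∨.
  ~(~(forall p. C(p)) & ~(exists r. C(r))) | ~(forall r. C(r))
Push ¬ through the quantifiers and connectives to reach negation normal form:
  (forall p. C(p)) | (exists r. C(r)) | (exists r. ~C(r))
Rename bound variables to avoid capture: r↦v1.
  (forall p. C(p)) | (exists r. C(r)) | (exists v1. ~C(v1))
Finally move all quantifiers to the prefix:
  forall p. exists r. exists v1. (C(p) | C(r) | ~C(v1))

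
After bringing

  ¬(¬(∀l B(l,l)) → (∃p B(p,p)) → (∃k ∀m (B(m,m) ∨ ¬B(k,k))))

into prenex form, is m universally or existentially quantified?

existential

Eliminate → and ↔ using ¬ and ∨.
  ¬(¬¬(∀l B(l,l)) ∨ ¬(∃p B(p,p)) ∨ (∃k ∀m (B(m,m) ∨ ¬B(k,k))))
Move each ¬ inward, flipping quantifiers it crosses:
  (∃l ¬B(l,l)) ∧ (∃p B(p,p)) ∧ (∀k ∃m (¬B(m,m) ∧ B(k,k)))
Extract every quantifier outward, since the variables are now distinct and don't occur free across branches:
  ∃l ∃p ∀k ∃m (¬B(l,l) ∧ B(p,p) ∧ ¬B(m,m) ∧ B(k,k))
The quantifier ∀m sits under an odd number of negations (counting the antecedent side of each →), so it flips to ∃m.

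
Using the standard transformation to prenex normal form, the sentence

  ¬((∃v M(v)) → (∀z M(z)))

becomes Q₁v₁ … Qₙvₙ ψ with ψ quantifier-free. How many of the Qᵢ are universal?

Rewrite implications/biconditionals: A → B as ¬A ∨ B.
  ¬(¬(∃v M(v)) ∨ (∀z M(z)))
Move each ¬ inward, flipping quantifiers it crosses:
  (∃v M(v)) ∧ (∃z ¬M(z))
All bound variables are already distinct, so no renaming is needed.
Extract every quantifier outward, since the variables are now distinct and don't occur free across branches:
  ∃v ∃z (M(v) ∧ ¬M(z))
The prefix is ∃v ∃z: 0 universal, 2 existential.

0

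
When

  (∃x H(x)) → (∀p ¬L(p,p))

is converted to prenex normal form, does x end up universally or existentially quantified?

universal

First replace A → B with ¬A ∨ B.
  ¬(∃x H(x)) ∨ (∀p ¬L(p,p))
Move each ¬ inward, flipping quantifiers it crosses:
  (∀x ¬H(x)) ∨ (∀p ¬L(p,p))
All bound variables are already distinct, so no renaming is needed.
Finally move all quantifiers to the prefix:
  ∀x ∀p (¬H(x) ∨ ¬L(p,p))
The quantifier ∃x sits under an odd number of negations (counting the antecedent side of each →), so it flips to ∀x.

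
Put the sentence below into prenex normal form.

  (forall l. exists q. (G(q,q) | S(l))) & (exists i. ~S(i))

forall l. exists q. exists i. ((G(q,q) | S(l)) & ~S(i))

All bound variables are already distinct, so no renaming is needed.
Extract every quantifier outward, since the variables are now distinct and don't occur free across branches:
  forall l. exists q. exists i. ((G(q,q) | S(l)) & ~S(i))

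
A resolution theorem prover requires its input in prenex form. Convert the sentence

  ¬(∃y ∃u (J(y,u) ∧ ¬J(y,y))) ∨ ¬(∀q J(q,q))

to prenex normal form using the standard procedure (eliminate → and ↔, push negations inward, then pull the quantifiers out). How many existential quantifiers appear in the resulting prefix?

1

Drive negations inward (¬∀x A ≡ ∃x ¬A, ¬∃x A ≡ ∀x ¬A, De Morgan for ∧/∨):
  (∀y ∀u (¬J(y,u) ∨ J(y,y))) ∨ (∃q ¬J(q,q))
Pull the quantifiers to the front (each side's bound variable is not free in the other side):
  ∀y ∀u ∃q (¬J(y,u) ∨ J(y,y) ∨ ¬J(q,q))
The prefix is ∀y ∀u ∃q: 2 universal, 1 existential.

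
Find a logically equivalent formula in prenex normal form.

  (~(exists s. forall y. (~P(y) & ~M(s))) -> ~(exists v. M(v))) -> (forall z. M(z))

First replace A → B with ¬A ∨ B.
  ~(~~(exists s. forall y. (~P(y) & ~M(s))) | ~(exists v. M(v))) | (forall z. M(z))
Move each ¬ inward, flipping quantifiers it crosses:
  (forall s. exists y. (P(y) | M(s))) & (exists v. M(v)) | (forall z. M(z))
Pull the quantifiers to the front (each side's bound variable is not free in the other side):
  forall s. exists y. exists v. forall z. ((P(y) | M(s)) & M(v) | M(z))

forall s. exists y. exists v. forall z. ((P(y) | M(s)) & M(v) | M(z))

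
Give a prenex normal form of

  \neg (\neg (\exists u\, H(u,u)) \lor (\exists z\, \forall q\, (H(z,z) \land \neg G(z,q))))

\exists u\, \forall z\, \exists q\, (H(u,u) \land (\neg H(z,z) \lor G(z,q)))

Drive negations inward (¬∀x A ≡ ∃x ¬A, ¬∃x A ≡ ∀x ¬A, De Morgan for ∧/∨):
  (\exists u\, H(u,u)) \land (\forall z\, \exists q\, (\neg H(z,z) \lor G(z,q)))
Pull the quantifiers to the front (each side's bound variable is not free in the other side):
  \exists u\, \forall z\, \exists q\, (H(u,u) \land (\neg H(z,z) \lor G(z,q)))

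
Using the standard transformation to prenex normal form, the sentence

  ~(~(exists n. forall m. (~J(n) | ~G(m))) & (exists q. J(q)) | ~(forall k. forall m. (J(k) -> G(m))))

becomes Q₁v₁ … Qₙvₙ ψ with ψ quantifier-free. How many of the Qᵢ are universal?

First replace A → B with ¬A ∨ B.
  ~(~(exists n. forall m. (~J(n) | ~G(m))) & (exists q. J(q)) | ~(forall k. forall m. (~J(k) | G(m))))
Push ¬ through the quantifiers and connectives to reach negation normal form:
  ((exists n. forall m. (~J(n) | ~G(m))) | (forall q. ~J(q))) & (forall k. forall m. (~J(k) | G(m)))
Rename bound variables to avoid capture: m↦t.
  ((exists n. forall m. (~J(n) | ~G(m))) | (forall q. ~J(q))) & (forall k. forall t. (~J(k) | G(t)))
Pull the quantifiers to the front (each side's bound variable is not free in the other side):
  exists n. forall m. forall q. forall k. forall t. ((~J(n) | ~G(m) | ~J(q)) & (~J(k) | G(t)))
The prefix is exists n forall m forall q forall k forall t: 4 universal, 1 existential.

4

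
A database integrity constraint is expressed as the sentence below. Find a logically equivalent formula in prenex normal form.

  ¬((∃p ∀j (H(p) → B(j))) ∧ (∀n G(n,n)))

∀p ∃j ∃n (H(p) ∧ ¬B(j) ∨ ¬G(n,n))

First replace A → B with ¬A ∨ B.
  ¬((∃p ∀j (¬H(p) ∨ B(j))) ∧ (∀n G(n,n)))
Push ¬ through the quantifiers and connectives to reach negation normal form:
  (∀p ∃j (H(p) ∧ ¬B(j))) ∨ (∃n ¬G(n,n))
All bound variables are already distinct, so no renaming is needed.
Extract every quantifier outward, since the variables are now distinct and don't occur free across branches:
  ∀p ∃j ∃n (H(p) ∧ ¬B(j) ∨ ¬G(n,n))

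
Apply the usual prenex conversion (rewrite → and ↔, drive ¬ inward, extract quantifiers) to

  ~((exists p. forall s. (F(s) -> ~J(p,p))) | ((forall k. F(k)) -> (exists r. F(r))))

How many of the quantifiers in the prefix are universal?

First replace A → B with ¬A ∨ B.
  ~((exists p. forall s. (~F(s) | ~J(p,p))) | ~(forall k. F(k)) | (exists r. F(r)))
Move each ¬ inward, flipping quantifiers it crosses:
  (forall p. exists s. (F(s) & J(p,p))) & (forall k. F(k)) & (forall r. ~F(r))
All bound variables are already distinct, so no renaming is needed.
Pull the quantifiers to the front (each side's bound variable is not free in the other side):
  forall p. exists s. forall k. forall r. (F(s) & J(p,p) & F(k) & ~F(r))
The prefix is forall p exists s forall k forall r: 3 universal, 1 existential.

3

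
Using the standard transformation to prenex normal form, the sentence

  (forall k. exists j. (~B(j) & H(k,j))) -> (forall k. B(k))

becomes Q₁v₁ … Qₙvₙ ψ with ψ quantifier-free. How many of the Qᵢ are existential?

Eliminate → and ↔ using ¬ and ∨.
  ~(forall k. exists j. (~B(j) & H(k,j))) | (forall k. B(k))
Move each ¬ inward, flipping quantifiers it crosses:
  (exists k. forall j. (B(j) | ~H(k,j))) | (forall k. B(k))
Give each quantifier a distinct variable: k↦v.
  (exists k. forall j. (B(j) | ~H(k,j))) | (forall v. B(v))
Pull the quantifiers to the front (each side's bound variable is not free in the other side):
  exists k. forall j. forall v. (B(j) | ~H(k,j) | B(v))
The prefix is exists k forall j forall v: 2 universal, 1 existential.

1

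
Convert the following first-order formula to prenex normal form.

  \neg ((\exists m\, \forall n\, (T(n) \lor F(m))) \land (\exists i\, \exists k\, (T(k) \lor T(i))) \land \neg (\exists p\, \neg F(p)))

\forall m\, \exists n\, \forall i\, \forall k\, \exists p\, (\neg T(n) \land \neg F(m) \lor \neg T(k) \land \neg T(i) \lor \neg F(p))

Drive negations inward (¬∀x A ≡ ∃x ¬A, ¬∃x A ≡ ∀x ¬A, De Morgan for ∧/∨):
  (\forall m\, \exists n\, (\neg T(n) \land \neg F(m))) \lor (\forall i\, \forall k\, (\neg T(k) \land \neg T(i))) \lor (\exists p\, \neg F(p))
All bound variables are already distinct, so no renaming is needed.
Extract every quantifier outward, since the variables are now distinct and don't occur free across branches:
  \forall m\, \exists n\, \forall i\, \forall k\, \exists p\, (\neg T(n) \land \neg F(m) \lor \neg T(k) \land \neg T(i) \lor \neg F(p))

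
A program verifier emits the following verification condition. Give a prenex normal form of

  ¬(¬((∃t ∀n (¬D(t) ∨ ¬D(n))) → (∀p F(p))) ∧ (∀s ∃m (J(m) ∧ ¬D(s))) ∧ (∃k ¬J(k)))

∀t ∃n ∀p ∃s ∀m ∀k (D(t) ∧ D(n) ∨ F(p) ∨ ¬J(m) ∨ D(s) ∨ J(k))

Eliminate → and ↔ using ¬ and ∨.
  ¬(¬(¬(∃t ∀n (¬D(t) ∨ ¬D(n))) ∨ (∀p F(p))) ∧ (∀s ∃m (J(m) ∧ ¬D(s))) ∧ (∃k ¬J(k)))
Push ¬ through the quantifiers and connectives to reach negation normal form:
  (∀t ∃n (D(t) ∧ D(n))) ∨ (∀p F(p)) ∨ (∃s ∀m (¬J(m) ∨ D(s))) ∨ (∀k J(k))
All bound variables are already distinct, so no renaming is needed.
Extract every quantifier outward, since the variables are now distinct and don't occur free across branches:
  ∀t ∃n ∀p ∃s ∀m ∀k (D(t) ∧ D(n) ∨ F(p) ∨ ¬J(m) ∨ D(s) ∨ J(k))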